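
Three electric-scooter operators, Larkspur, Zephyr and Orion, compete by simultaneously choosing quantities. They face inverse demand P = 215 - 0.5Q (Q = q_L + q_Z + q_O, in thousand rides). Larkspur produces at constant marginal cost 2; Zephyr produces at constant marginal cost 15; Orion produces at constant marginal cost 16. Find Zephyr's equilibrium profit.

Larkspur's profit: π_L = (215 - 0.5Q)q_L - (2q_L). Setting ∂π_L/∂q_L = 0: 213 - q_L - (1/2)(q_Z + q_O) = 0.
Zephyr's first-order condition: 200 - q_Z - (1/2)(q_L + q_O) = 0.
Orion's first-order condition: 199 - q_O - (1/2)(q_L + q_Z) = 0.
Summing all 3 equations gives 612 − 2Q = 0, hence Q = 306.
Back-substituting: q_L = (213 − 153)/(1/2) = 120, q_Z = (200 − 153)/(1/2) = 94, q_O = (199 − 153)/(1/2) = 92.
Price P = 215 - (1/2)·306 = 62.
Zephyr's profit: (62 - 15)·94 = 4418.

4418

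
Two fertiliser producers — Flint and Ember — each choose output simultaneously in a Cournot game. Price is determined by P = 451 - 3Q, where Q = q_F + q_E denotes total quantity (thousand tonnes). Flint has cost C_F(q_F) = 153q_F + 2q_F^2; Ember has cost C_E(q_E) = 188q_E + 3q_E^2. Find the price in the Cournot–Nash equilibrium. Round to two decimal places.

Flint's profit: π_F = (451 - 3Q)q_F - (153q_F + 2q_F²). Setting ∂π_F/∂q_F = 0: 298 - 10q_F - 3(q_E) = 0.
Ember's profit: π_E = (451 - 3Q)q_E - (188q_E + 3q_E²). Setting ∂π_E/∂q_E = 0: 263 - 12q_E - 3(q_F) = 0.
So q_F = (298 - 3q_E)/10 and q_E = (263 - 3q_F)/12.
Solving the pair: q_F = 929/37, q_E = 1736/111.
Total output Q = 40.7477, so price P = 451 - 3·40.7477 = 328.7568.

328.76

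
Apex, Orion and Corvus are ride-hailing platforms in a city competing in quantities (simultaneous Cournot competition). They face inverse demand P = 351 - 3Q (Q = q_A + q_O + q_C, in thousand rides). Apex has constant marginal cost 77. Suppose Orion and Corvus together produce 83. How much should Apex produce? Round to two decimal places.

With rivals' combined output fixed at 83, Apex's profit is π_A = (351 - 3·83 - 3q_A)q_A - (77q_A) = (102 - 3q_A)q_A - (77q_A).
∂π_A/∂q_A = 25 - 6q_A = 0, so q_A = 25/6.

4.17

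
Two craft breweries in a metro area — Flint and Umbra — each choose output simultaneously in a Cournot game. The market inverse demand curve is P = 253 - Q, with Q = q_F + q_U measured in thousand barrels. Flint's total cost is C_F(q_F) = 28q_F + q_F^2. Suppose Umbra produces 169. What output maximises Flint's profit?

With the rival's output fixed at 169, Flint's profit is π_F = (253 - 169 - q_F)q_F - (28q_F + q_F²) = (84 - q_F)q_F - (28q_F + q_F²).
∂π_F/∂q_F = 56 - 4q_F = 0, so q_F = 14.

14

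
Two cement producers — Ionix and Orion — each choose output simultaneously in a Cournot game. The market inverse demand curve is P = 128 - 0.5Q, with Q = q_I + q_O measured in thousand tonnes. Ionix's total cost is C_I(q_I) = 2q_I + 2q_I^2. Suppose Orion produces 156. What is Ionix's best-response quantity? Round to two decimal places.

9.60

With the rival's output fixed at 156, Ionix's profit is π_I = (128 - (1/2)·156 - (1/2)q_I)q_I - (2q_I + 2q_I²) = (50 - (1/2)q_I)q_I - (2q_I + 2q_I²).
∂π_I/∂q_I = 48 - 5q_I = 0, so q_I = 48/5.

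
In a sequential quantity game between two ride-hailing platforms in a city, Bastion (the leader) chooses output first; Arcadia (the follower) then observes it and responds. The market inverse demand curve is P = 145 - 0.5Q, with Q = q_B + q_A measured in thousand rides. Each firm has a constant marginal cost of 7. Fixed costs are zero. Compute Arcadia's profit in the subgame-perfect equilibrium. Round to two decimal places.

The follower Arcadia best-responds to any q_B: π_A = (145 - 0.5Q)q_A - 7q_A.
Setting the follower's marginal profit to zero, 138 - (1/2)q_B - q_A = 0, i.e. q_A = (138 - (1/2)q_B).
Bastion substitutes q_A(q_B) into its own profit: π_B = q_B(145 - (1/2)q_B - (138 - (1/2)q_B)/2) - 7q_B = (76 - (1/4)q_B)q_B - 7q_B.
The leader's first-order condition 69 - (1/2)q_B = 0 yields q_B = 138.
Then q_A = (138 - (1/2)·138) = 69.
Price P = 145 - (1/2)·207 = 83/2.
Arcadia's profit: (83/2 - 7)·69 = 2380.5000.

2380.50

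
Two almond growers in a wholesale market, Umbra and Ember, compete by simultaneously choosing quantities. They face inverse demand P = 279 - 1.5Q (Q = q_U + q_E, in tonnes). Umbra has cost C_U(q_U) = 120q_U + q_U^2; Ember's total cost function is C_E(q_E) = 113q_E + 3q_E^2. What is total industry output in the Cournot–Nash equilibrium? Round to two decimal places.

Umbra's profit: π_U = (279 - 1.5Q)q_U - (120q_U + q_U²). Setting ∂π_U/∂q_U = 0: 159 - 5q_U - (3/2)(q_E) = 0.
Ember's first-order condition: 166 - 9q_E - (3/2)(q_U) = 0.
Rearranging gives the reaction functions q_U = (159 - (3/2)q_E)/5 and q_E = (166 - (3/2)q_U)/9.
Solving the pair: q_U = 1576/57, q_E = 13.8363.
Total output Q = 1576/57 + 13.8363 = 41.4854.

41.49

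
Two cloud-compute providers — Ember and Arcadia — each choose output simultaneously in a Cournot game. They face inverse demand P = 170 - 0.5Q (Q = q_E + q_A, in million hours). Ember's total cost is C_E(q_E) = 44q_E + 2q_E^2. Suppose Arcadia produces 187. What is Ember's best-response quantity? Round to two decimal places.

With the rival's output fixed at 187, Ember's profit is π_E = (170 - (1/2)·187 - (1/2)q_E)q_E - (44q_E + 2q_E²) = (153/2 - (1/2)q_E)q_E - (44q_E + 2q_E²).
∂π_E/∂q_E = 65/2 - 5q_E = 0, so q_E = 13/2.

6.50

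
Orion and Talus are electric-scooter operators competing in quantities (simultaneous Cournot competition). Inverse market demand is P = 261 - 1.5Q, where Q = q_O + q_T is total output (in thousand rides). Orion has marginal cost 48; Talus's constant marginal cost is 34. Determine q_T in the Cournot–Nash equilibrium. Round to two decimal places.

53.56

Orion's profit: π_O = (261 - 1.5Q)q_O - (48q_O). Setting ∂π_O/∂q_O = 0: 213 - 3q_O - (3/2)(q_T) = 0.
Talus's first-order condition: 227 - 3q_T - (3/2)(q_O) = 0.
Rearranging gives the reaction functions q_O = (213 - (3/2)q_T)/3 and q_T = (227 - (3/2)q_O)/3.
Solving the pair: q_O = 398/9, q_T = 482/9.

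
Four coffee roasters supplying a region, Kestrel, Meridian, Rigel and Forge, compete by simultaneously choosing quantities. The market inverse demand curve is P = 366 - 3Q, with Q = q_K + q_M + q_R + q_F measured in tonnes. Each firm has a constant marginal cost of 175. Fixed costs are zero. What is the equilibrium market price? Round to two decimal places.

213.20

Each firm earns π_i = (366 - 3Q)q_i - 175q_i.
Setting ∂π_i/∂q_i = 0 with rivals' quantities fixed: 191 - 6q_i - 3·Σ_{j≠i} q_j = 0.
With identical firms every q_j equals q_i, so Σ_{j≠i} q_j = 3q_i and 191 = 15q_i, giving q_i = 191/15.
Total output Q = 764/15, so price P = 366 - 3·(764/15) = 1066/5.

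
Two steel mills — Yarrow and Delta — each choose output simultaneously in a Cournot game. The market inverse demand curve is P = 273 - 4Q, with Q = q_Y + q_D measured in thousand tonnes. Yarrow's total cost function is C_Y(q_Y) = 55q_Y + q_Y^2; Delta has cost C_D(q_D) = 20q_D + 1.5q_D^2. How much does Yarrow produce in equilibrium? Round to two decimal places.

14.74

Yarrow's profit: π_Y = (273 - 4Q)q_Y - (55q_Y + q_Y²). Setting ∂π_Y/∂q_Y = 0: 218 - 10q_Y - 4(q_D) = 0.
Delta's first-order condition: 253 - 11q_D - 4(q_Y) = 0.
So q_Y = (218 - 4q_D)/10 and q_D = (253 - 4q_Y)/11.
Solving the pair: q_Y = 693/47, q_D = 829/47.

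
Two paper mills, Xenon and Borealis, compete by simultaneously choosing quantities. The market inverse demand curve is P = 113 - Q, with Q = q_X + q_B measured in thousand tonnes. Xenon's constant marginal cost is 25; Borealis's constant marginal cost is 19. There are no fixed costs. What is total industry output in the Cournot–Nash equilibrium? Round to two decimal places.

60.67

Xenon's profit: π_X = (113 - Q)q_X - (25q_X). Setting ∂π_X/∂q_X = 0: 88 - 2q_X - (q_B) = 0.
Borealis's profit: π_B = (113 - Q)q_B - (19q_B). Setting ∂π_B/∂q_B = 0: 94 - 2q_B - (q_X) = 0.
Best responses: q_X = (88 - q_B)/2, q_B = (94 - q_X)/2.
Solving the pair: q_X = 82/3, q_B = 100/3.
Total output Q = 82/3 + 100/3 = 182/3.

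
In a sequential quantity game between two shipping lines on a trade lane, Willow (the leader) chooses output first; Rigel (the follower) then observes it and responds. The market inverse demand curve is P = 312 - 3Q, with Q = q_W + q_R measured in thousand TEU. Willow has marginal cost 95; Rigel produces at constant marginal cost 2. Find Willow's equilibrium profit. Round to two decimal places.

Solve by backward induction. Given q_W, the follower Rigel maximises π_R = (312 - 3q_W - 3q_R)q_R - 2q_R.
Follower FOC: 310 - 3q_W - 6q_R = 0, so q_R(q_W) = (310 - 3q_W)/6.
The leader anticipates this reaction. Substituting into P = 312 - 3Q gives P = 157 - (3/2)q_W, so π_W = (157 - (3/2)q_W)q_W - 95q_W.
Leader FOC: 62 - 3q_W = 0, so q_W = 62/3.
Then q_R = (310 - 3·(62/3))/6 = 124/3.
Price P = 312 - 3·62 = 126.
Willow's profit: (126 - 95)·(62/3) = 1922/3.

640.67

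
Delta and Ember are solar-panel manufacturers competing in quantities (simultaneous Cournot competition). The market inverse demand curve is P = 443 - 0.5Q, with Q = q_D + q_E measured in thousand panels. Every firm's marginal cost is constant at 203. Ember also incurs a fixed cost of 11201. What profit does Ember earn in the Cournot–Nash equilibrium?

1599

Each firm earns π_i = (443 - 0.5Q)q_i - 203q_i.
First-order condition (treating rivals' output as given): 240 - q_i - (1/2)q_j = 0.
By symmetry each firm produces the same amount; substituting q_j = q_i yields q_i = 240/(3/2) = 160.
Price P = 443 - (1/2)·320 = 283.
Ember's profit: (283 - 203)·160 - 11201 = 1599.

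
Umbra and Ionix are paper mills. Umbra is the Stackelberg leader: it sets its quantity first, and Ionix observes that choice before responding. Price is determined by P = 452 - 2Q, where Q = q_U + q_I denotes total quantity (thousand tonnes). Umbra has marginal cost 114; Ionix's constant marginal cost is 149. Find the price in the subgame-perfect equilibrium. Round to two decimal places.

Solve by backward induction. Given q_U, the follower Ionix maximises π_I = (452 - 2q_U - 2q_I)q_I - 149q_I.
Follower FOC: 303 - 2q_U - 4q_I = 0, so q_I(q_U) = (303 - 2q_U)/4.
Umbra substitutes q_I(q_U) into its own profit: π_U = q_U(452 - 2q_U - (303 - 2q_U)/2) - 114q_U = (601/2 - q_U)q_U - 114q_U.
Leader FOC: 373/2 - 2q_U = 0, so q_U = 373/4.
Then q_I = (303 - 2·(373/4))/4 = 233/8.
Total output Q = 979/8, so price P = 452 - 2·(979/8) = 829/4.

207.25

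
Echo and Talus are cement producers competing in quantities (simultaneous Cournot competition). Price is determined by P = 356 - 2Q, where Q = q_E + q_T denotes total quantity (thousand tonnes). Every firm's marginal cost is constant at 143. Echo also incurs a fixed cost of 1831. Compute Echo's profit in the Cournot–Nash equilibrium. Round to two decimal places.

A representative firm's profit is π_i = q_i(356 - 2Q) - 143q_i.
Setting ∂π_i/∂q_i = 0 with rivals' quantities fixed: 213 - 4q_i - 2q_j = 0.
By symmetry each firm produces the same amount; substituting q_j = q_i yields q_i = 213/6 = 71/2.
Price P = 356 - 2·71 = 214.
Echo's profit: (214 - 143)·(71/2) - 1831 = 1379/2.

689.50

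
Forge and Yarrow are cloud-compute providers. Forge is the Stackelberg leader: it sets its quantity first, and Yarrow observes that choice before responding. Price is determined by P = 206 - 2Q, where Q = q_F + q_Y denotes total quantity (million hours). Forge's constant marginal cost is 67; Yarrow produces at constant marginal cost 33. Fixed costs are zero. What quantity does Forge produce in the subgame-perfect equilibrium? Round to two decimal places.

The follower Yarrow best-responds to any q_F: π_Y = (206 - 2Q)q_Y - 33q_Y.
Follower FOC: 173 - 2q_F - 4q_Y = 0, so q_Y(q_F) = (173 - 2q_F)/4.
The leader anticipates this reaction. Substituting into P = 206 - 2Q gives P = 239/2 - q_F, so π_F = (239/2 - q_F)q_F - 67q_F.
The leader's first-order condition 105/2 - 2q_F = 0 yields q_F = 105/4.
Then q_Y = (173 - 2·(105/4))/4 = 241/8.

26.25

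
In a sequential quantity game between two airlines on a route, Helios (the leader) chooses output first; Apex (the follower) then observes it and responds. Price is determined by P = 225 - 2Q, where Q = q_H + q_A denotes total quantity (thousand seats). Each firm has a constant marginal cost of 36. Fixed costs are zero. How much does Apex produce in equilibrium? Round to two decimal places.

23.63

The follower Apex best-responds to any q_H: π_A = (225 - 2Q)q_A - 36q_A.
Follower FOC: 189 - 2q_H - 4q_A = 0, so q_A(q_H) = (189 - 2q_H)/4.
The leader anticipates this reaction. Substituting into P = 225 - 2Q gives P = 261/2 - q_H, so π_H = (261/2 - q_H)q_H - 36q_H.
Leader FOC: 189/2 - 2q_H = 0, so q_H = 189/4.
Then q_A = (189 - 2·(189/4))/4 = 189/8.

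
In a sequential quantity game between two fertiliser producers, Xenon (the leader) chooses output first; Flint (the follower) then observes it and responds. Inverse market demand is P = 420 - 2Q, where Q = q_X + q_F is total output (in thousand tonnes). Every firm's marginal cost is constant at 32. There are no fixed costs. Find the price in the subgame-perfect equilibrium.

The follower Flint best-responds to any q_X: π_F = (420 - 2Q)q_F - 32q_F.
Setting the follower's marginal profit to zero, 388 - 2q_X - 4q_F = 0, i.e. q_F = (388 - 2q_X)/4.
Xenon substitutes q_F(q_X) into its own profit: π_X = q_X(420 - 2q_X - (388 - 2q_X)/2) - 32q_X = (226 - q_X)q_X - 32q_X.
Maximising: ∂π_X/∂q_X = 194 - 2q_X = 0, giving q_X = 97.
Then q_F = (388 - 2·97)/4 = 97/2.
Total output Q = 291/2, so price P = 420 - 2·(291/2) = 129.

129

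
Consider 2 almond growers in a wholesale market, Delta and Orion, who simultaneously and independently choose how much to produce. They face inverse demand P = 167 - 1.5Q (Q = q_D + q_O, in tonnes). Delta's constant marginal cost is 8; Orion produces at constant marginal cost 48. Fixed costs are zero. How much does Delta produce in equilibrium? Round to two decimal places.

Delta's profit: π_D = (167 - 1.5Q)q_D - (8q_D). Setting ∂π_D/∂q_D = 0: 159 - 3q_D - (3/2)(q_O) = 0.
Orion's profit: π_O = (167 - 1.5Q)q_O - (48q_O). Setting ∂π_O/∂q_O = 0: 119 - 3q_O - (3/2)(q_D) = 0.
Best responses: q_D = (159 - (3/2)q_O)/3, q_O = (119 - (3/2)q_D)/3.
Substituting one into the other gives q_D = 398/9 and q_O = 158/9.

44.22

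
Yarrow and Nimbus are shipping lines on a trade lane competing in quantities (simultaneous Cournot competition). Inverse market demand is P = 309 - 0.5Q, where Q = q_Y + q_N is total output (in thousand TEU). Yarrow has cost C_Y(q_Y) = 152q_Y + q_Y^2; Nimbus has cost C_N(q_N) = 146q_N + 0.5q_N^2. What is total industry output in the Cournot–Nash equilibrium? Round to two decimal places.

111.83

Yarrow's profit: π_Y = (309 - 0.5Q)q_Y - (152q_Y + q_Y²). Setting ∂π_Y/∂q_Y = 0: 157 - 3q_Y - (1/2)(q_N) = 0.
Nimbus's profit: π_N = (309 - 0.5Q)q_N - (146q_N + (1/2)q_N²). Setting ∂π_N/∂q_N = 0: 163 - 2q_N - (1/2)(q_Y) = 0.
Rearranging gives the reaction functions q_Y = (157 - (1/2)q_N)/3 and q_N = (163 - (1/2)q_Y)/2.
Solving the pair: q_Y = 930/23, q_N = 1642/23.
Total output Q = 930/23 + 1642/23 = 111.8261.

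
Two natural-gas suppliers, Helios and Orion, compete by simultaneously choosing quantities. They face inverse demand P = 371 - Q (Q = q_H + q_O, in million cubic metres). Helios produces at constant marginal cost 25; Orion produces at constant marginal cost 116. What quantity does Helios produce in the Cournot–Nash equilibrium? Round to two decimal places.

145.67

Helios's profit: π_H = (371 - Q)q_H - (25q_H). Setting ∂π_H/∂q_H = 0: 346 - 2q_H - (q_O) = 0.
Orion's first-order condition: 255 - 2q_O - (q_H) = 0.
So q_H = (346 - q_O)/2 and q_O = (255 - q_H)/2.
Solving the pair: q_H = 437/3, q_O = 164/3.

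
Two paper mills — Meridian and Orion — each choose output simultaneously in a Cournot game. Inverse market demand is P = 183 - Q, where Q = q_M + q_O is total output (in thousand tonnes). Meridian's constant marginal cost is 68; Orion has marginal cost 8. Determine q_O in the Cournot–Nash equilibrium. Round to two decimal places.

Meridian's profit: π_M = (183 - Q)q_M - (68q_M). Setting ∂π_M/∂q_M = 0: 115 - 2q_M - (q_O) = 0.
Orion's profit: π_O = (183 - Q)q_O - (8q_O). Setting ∂π_O/∂q_O = 0: 175 - 2q_O - (q_M) = 0.
Best responses: q_M = (115 - q_O)/2, q_O = (175 - q_M)/2.
Substituting one into the other gives q_M = 55/3 and q_O = 235/3.

78.33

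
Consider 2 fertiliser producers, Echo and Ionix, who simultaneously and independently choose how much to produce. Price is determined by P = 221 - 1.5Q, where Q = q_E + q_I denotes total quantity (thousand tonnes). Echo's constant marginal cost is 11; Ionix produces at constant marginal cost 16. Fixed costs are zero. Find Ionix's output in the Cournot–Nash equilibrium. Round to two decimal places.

Echo's profit: π_E = (221 - 1.5Q)q_E - (11q_E). Setting ∂π_E/∂q_E = 0: 210 - 3q_E - (3/2)(q_I) = 0.
Ionix's profit: π_I = (221 - 1.5Q)q_I - (16q_I). Setting ∂π_I/∂q_I = 0: 205 - 3q_I - (3/2)(q_E) = 0.
Best responses: q_E = (210 - (3/2)q_I)/3, q_I = (205 - (3/2)q_E)/3.
Solving the pair: q_E = 430/9, q_I = 400/9.

44.44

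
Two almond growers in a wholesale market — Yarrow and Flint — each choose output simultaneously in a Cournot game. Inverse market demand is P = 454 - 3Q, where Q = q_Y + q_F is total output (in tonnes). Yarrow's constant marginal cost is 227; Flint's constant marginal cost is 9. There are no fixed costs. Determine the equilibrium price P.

Yarrow's profit: π_Y = (454 - 3Q)q_Y - (227q_Y). Setting ∂π_Y/∂q_Y = 0: 227 - 6q_Y - 3(q_F) = 0.
Flint's profit: π_F = (454 - 3Q)q_F - (9q_F). Setting ∂π_F/∂q_F = 0: 445 - 6q_F - 3(q_Y) = 0.
Best responses: q_Y = (227 - 3q_F)/6, q_F = (445 - 3q_Y)/6.
Substituting one into the other gives q_Y = 1 and q_F = 221/3.
Total output Q = 224/3, so price P = 454 - 3·(224/3) = 230.

230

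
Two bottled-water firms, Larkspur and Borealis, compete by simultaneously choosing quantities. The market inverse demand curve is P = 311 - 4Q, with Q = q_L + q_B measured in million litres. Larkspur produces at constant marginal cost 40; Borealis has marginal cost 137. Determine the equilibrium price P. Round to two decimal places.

162.67

Larkspur's profit: π_L = (311 - 4Q)q_L - (40q_L). Setting ∂π_L/∂q_L = 0: 271 - 8q_L - 4(q_B) = 0.
Borealis's profit: π_B = (311 - 4Q)q_B - (137q_B). Setting ∂π_B/∂q_B = 0: 174 - 8q_B - 4(q_L) = 0.
Rearranging gives the reaction functions q_L = (271 - 4q_B)/8 and q_B = (174 - 4q_L)/8.
Solving the pair: q_L = 92/3, q_B = 77/12.
Total output Q = 445/12, so price P = 311 - 4·(445/12) = 488/3.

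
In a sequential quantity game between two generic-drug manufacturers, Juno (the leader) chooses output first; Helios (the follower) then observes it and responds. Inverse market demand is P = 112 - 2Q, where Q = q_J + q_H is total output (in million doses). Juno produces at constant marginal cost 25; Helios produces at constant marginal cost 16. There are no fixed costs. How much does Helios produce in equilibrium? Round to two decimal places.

The follower Helios best-responds to any q_J: π_H = (112 - 2Q)q_H - 16q_H.
∂π_H/∂q_H = 96 - 2q_J - 4q_H = 0 gives the reaction function q_H = (96 - 2q_J)/4.
Juno substitutes q_H(q_J) into its own profit: π_J = q_J(112 - 2q_J - (96 - 2q_J)/2) - 25q_J = (64 - q_J)q_J - 25q_J.
Leader FOC: 39 - 2q_J = 0, so q_J = 39/2.
Then q_H = (96 - 2·(39/2))/4 = 57/4.

14.25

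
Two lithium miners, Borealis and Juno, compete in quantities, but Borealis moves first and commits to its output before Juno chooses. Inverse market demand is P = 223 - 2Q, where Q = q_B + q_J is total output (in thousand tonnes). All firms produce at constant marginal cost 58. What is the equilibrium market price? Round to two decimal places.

99.25

The follower Juno best-responds to any q_B: π_J = (223 - 2Q)q_J - 58q_J.
∂π_J/∂q_J = 165 - 2q_B - 4q_J = 0 gives the reaction function q_J = (165 - 2q_B)/4.
The leader anticipates this reaction. Substituting into P = 223 - 2Q gives P = 281/2 - q_B, so π_B = (281/2 - q_B)q_B - 58q_B.
Maximising: ∂π_B/∂q_B = 165/2 - 2q_B = 0, giving q_B = 165/4.
Then q_J = (165 - 2·(165/4))/4 = 165/8.
Total output Q = 495/8, so price P = 223 - 2·(495/8) = 397/4.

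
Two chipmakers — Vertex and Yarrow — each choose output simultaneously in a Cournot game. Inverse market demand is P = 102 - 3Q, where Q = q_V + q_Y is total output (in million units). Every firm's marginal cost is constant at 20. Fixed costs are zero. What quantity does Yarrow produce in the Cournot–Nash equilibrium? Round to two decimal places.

Each firm earns π_i = (102 - 3Q)q_i - 20q_i.
First-order condition (treating rivals' output as given): 82 - 6q_i - 3q_j = 0.
With identical firms every q_j equals q_i, so q_j = q_i and 82 = 9q_i, giving q_i = 82/9.

9.11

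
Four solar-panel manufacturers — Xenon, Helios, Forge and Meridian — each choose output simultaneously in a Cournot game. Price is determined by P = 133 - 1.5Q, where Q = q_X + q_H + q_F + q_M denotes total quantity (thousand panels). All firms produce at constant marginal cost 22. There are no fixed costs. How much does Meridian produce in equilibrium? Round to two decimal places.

Each firm earns π_i = (133 - 1.5Q)q_i - 22q_i.
Setting ∂π_i/∂q_i = 0 with rivals' quantities fixed: 111 - 3q_i - (3/2)·Σ_{j≠i} q_j = 0.
By symmetry each firm produces the same amount; substituting Σ_{j≠i} q_j = 3q_i yields q_i = 111/(15/2) = 74/5.

14.80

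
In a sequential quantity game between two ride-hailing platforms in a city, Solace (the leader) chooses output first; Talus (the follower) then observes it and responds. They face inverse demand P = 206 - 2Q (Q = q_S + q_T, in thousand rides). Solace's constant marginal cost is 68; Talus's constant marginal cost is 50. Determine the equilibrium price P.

The follower Talus best-responds to any q_S: π_T = (206 - 2Q)q_T - 50q_T.
Follower FOC: 156 - 2q_S - 4q_T = 0, so q_T(q_S) = (156 - 2q_S)/4.
Solace substitutes q_T(q_S) into its own profit: π_S = q_S(206 - 2q_S - (156 - 2q_S)/2) - 68q_S = (128 - q_S)q_S - 68q_S.
The leader's first-order condition 60 - 2q_S = 0 yields q_S = 30.
Then q_T = (156 - 2·30)/4 = 24.
Total output Q = 54, so price P = 206 - 2·54 = 98.

98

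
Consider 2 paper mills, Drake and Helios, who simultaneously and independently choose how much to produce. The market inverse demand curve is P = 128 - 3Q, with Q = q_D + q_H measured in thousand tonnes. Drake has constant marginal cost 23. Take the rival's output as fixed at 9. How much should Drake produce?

With the rival's output fixed at 9, Drake's profit is π_D = (128 - 3·9 - 3q_D)q_D - (23q_D) = (101 - 3q_D)q_D - (23q_D).
∂π_D/∂q_D = 78 - 6q_D = 0, so q_D = 13.

13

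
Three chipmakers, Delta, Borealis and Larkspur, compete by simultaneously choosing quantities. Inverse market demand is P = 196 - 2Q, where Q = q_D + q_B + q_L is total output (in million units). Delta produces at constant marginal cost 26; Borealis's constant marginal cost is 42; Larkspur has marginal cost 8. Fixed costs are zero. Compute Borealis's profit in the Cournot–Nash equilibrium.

Delta's profit: π_D = (196 - 2Q)q_D - (26q_D). Setting ∂π_D/∂q_D = 0: 170 - 4q_D - 2(q_B + q_L) = 0.
Borealis's first-order condition: 154 - 4q_B - 2(q_D + q_L) = 0.
Larkspur's first-order condition: 188 - 4q_L - 2(q_D + q_B) = 0.
Summing all 3 equations gives 512 − 8Q = 0, hence Q = 64.
Back-substituting: q_D = (170 − 128)/2 = 21, q_B = (154 − 128)/2 = 13, q_L = (188 − 128)/2 = 30.
Price P = 196 - 2·64 = 68.
Borealis's profit: (68 - 42)·13 = 338.

338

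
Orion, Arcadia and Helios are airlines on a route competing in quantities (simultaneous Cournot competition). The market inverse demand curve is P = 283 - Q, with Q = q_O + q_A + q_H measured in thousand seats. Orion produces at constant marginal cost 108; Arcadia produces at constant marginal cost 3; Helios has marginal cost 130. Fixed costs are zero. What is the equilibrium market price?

131

Orion's profit: π_O = (283 - Q)q_O - (108q_O). Setting ∂π_O/∂q_O = 0: 175 - 2q_O - (q_A + q_H) = 0.
Arcadia's profit: π_A = (283 - Q)q_A - (3q_A). Setting ∂π_A/∂q_A = 0: 280 - 2q_A - (q_O + q_H) = 0.
Helios's profit: π_H = (283 - Q)q_H - (130q_H). Setting ∂π_H/∂q_H = 0: 153 - 2q_H - (q_O + q_A) = 0.
Adding the 3 conditions: 608 − 2Q − 2Q = 0, i.e. Q = 152.
Back-substituting: q_O = (175 − 152) = 23, q_A = (280 − 152) = 128, q_H = (153 − 152) = 1.
Total output Q = 152, so price P = 283 - 152 = 131.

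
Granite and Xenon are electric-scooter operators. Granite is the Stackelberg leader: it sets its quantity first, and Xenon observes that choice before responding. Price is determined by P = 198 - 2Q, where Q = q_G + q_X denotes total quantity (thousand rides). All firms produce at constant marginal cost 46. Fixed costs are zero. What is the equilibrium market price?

84

The follower Xenon best-responds to any q_G: π_X = (198 - 2Q)q_X - 46q_X.
Setting the follower's marginal profit to zero, 152 - 2q_G - 4q_X = 0, i.e. q_X = (152 - 2q_G)/4.
The leader anticipates this reaction. Substituting into P = 198 - 2Q gives P = 122 - q_G, so π_G = (122 - q_G)q_G - 46q_G.
The leader's first-order condition 76 - 2q_G = 0 yields q_G = 38.
Then q_X = (152 - 2·38)/4 = 19.
Total output Q = 57, so price P = 198 - 2·57 = 84.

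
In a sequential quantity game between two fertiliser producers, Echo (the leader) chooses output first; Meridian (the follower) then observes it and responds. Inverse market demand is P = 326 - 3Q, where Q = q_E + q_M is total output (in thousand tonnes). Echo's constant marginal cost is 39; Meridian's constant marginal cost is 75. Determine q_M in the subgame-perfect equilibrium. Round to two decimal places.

14.92

Solve by backward induction. Given q_E, the follower Meridian maximises π_M = (326 - 3q_E - 3q_M)q_M - 75q_M.
Setting the follower's marginal profit to zero, 251 - 3q_E - 6q_M = 0, i.e. q_M = (251 - 3q_E)/6.
Echo substitutes q_M(q_E) into its own profit: π_E = q_E(326 - 3q_E - (251 - 3q_E)/2) - 39q_E = (401/2 - (3/2)q_E)q_E - 39q_E.
The leader's first-order condition 323/2 - 3q_E = 0 yields q_E = 323/6.
Then q_M = (251 - 3·(323/6))/6 = 179/12.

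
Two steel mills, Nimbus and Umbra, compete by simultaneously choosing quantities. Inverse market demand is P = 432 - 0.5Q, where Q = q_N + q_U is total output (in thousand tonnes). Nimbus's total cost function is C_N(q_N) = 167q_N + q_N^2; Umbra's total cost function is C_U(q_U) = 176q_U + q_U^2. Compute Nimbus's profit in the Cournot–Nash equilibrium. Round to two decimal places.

8716.19

Nimbus's profit: π_N = (432 - 0.5Q)q_N - (167q_N + q_N²). Setting ∂π_N/∂q_N = 0: 265 - 3q_N - (1/2)(q_U) = 0.
Umbra's profit: π_U = (432 - 0.5Q)q_U - (176q_U + q_U²). Setting ∂π_U/∂q_U = 0: 256 - 3q_U - (1/2)(q_N) = 0.
Best responses: q_N = (265 - (1/2)q_U)/3, q_U = (256 - (1/2)q_N)/3.
Solving the pair: q_N = 76.2286, q_U = 72.6286.
Price P = 432 - (1/2)·(1042/7) = 357.5714.
Nimbus's profit: 357.5714·76.2286 - 167·76.2286 - 76.2286² = 8716.1927.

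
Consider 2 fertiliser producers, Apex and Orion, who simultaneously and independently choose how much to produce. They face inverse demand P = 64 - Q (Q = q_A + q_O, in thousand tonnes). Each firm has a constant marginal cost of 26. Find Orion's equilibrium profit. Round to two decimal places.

Each firm earns π_i = (64 - Q)q_i - 26q_i.
First-order condition (treating rivals' output as given): 38 - 2q_i - q_j = 0.
By symmetry each firm produces the same amount; substituting q_j = q_i yields q_i = 38/3.
Price P = 64 - 76/3 = 116/3.
Orion's profit: (116/3 - 26)·(38/3) = 1444/9.

160.44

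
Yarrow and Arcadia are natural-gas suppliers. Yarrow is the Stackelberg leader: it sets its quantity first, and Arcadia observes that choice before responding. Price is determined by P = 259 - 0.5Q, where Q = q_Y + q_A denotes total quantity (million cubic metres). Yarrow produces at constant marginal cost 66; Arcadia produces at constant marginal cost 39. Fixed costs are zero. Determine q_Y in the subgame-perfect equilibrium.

166

The follower Arcadia best-responds to any q_Y: π_A = (259 - 0.5Q)q_A - 39q_A.
∂π_A/∂q_A = 220 - (1/2)q_Y - q_A = 0 gives the reaction function q_A = (220 - (1/2)q_Y).
Yarrow substitutes q_A(q_Y) into its own profit: π_Y = q_Y(259 - (1/2)q_Y - (220 - (1/2)q_Y)/2) - 66q_Y = (149 - (1/4)q_Y)q_Y - 66q_Y.
Leader FOC: 83 - (1/2)q_Y = 0, so q_Y = 166.
Then q_A = (220 - (1/2)·166) = 137.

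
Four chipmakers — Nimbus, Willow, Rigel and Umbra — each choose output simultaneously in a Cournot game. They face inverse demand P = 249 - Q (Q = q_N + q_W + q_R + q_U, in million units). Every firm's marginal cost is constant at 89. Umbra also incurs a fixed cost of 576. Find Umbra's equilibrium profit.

A representative firm's profit is π_i = q_i(249 - Q) - 89q_i.
First-order condition (treating rivals' output as given): 160 - 2q_i - Σ_{j≠i} q_j = 0.
By symmetry each firm produces the same amount; substituting Σ_{j≠i} q_j = 3q_i yields q_i = 160/5 = 32.
Price P = 249 - 128 = 121.
Umbra's profit: (121 - 89)·32 - 576 = 448.

448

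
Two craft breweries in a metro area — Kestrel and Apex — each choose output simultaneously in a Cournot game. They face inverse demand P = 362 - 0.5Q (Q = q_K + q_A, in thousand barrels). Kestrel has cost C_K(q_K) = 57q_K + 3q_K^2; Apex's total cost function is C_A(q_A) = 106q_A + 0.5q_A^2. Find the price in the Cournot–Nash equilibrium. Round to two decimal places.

Kestrel's profit: π_K = (362 - 0.5Q)q_K - (57q_K + 3q_K²). Setting ∂π_K/∂q_K = 0: 305 - 7q_K - (1/2)(q_A) = 0.
Apex's first-order condition: 256 - 2q_A - (1/2)(q_K) = 0.
Best responses: q_K = (305 - (1/2)q_A)/7, q_A = (256 - (1/2)q_K)/2.
Solving the pair: q_K = 1928/55, q_A = 119.2364.
Total output Q = 154.2909, so price P = 362 - (1/2)·154.2909 = 284.8545.

284.85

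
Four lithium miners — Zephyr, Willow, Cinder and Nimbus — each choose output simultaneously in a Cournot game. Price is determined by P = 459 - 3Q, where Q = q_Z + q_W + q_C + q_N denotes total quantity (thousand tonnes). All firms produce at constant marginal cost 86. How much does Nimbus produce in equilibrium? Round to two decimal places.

Each firm earns π_i = (459 - 3Q)q_i - 86q_i.
First-order condition (treating rivals' output as given): 373 - 6q_i - 3·Σ_{j≠i} q_j = 0.
By symmetry each firm produces the same amount; substituting Σ_{j≠i} q_j = 3q_i yields q_i = 373/15.

24.87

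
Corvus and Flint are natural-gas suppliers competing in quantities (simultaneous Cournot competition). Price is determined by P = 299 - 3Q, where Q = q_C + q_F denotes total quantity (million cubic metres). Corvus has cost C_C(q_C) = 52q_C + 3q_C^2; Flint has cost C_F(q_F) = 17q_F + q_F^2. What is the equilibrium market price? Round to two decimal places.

Corvus's profit: π_C = (299 - 3Q)q_C - (52q_C + 3q_C²). Setting ∂π_C/∂q_C = 0: 247 - 12q_C - 3(q_F) = 0.
Flint's first-order condition: 282 - 8q_F - 3(q_C) = 0.
Best responses: q_C = (247 - 3q_F)/12, q_F = (282 - 3q_C)/8.
Solving the pair: q_C = 1130/87, q_F = 881/29.
Total output Q = 43.3678, so price P = 299 - 3·43.3678 = 168.8966.

168.90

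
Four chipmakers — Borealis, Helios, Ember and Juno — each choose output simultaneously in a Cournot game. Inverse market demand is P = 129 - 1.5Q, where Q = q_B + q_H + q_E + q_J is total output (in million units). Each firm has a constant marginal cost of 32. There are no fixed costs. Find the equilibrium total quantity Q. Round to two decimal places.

51.73

Each firm earns π_i = (129 - 1.5Q)q_i - 32q_i.
Setting ∂π_i/∂q_i = 0 with rivals' quantities fixed: 97 - 3q_i - (3/2)·Σ_{j≠i} q_j = 0.
By symmetry each firm produces the same amount; substituting Σ_{j≠i} q_j = 3q_i yields q_i = 97/(15/2) = 194/15.
Total output Q = 194/15 + 194/15 + 194/15 + 194/15 = 776/15.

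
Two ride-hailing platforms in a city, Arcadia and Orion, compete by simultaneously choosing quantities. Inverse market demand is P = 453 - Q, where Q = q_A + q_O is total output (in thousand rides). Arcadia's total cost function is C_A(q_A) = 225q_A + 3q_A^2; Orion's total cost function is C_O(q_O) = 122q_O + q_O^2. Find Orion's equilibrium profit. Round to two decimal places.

12188.14

Arcadia's profit: π_A = (453 - Q)q_A - (225q_A + 3q_A²). Setting ∂π_A/∂q_A = 0: 228 - 8q_A - (q_O) = 0.
Orion's first-order condition: 331 - 4q_O - (q_A) = 0.
So q_A = (228 - q_O)/8 and q_O = (331 - q_A)/4.
Substituting one into the other gives q_A = 581/31 and q_O = 78.0645.
Price P = 453 - 96.8065 = 356.1935.
Orion's profit: 356.1935·78.0645 - 122·78.0645 - 78.0645² = 12188.1374.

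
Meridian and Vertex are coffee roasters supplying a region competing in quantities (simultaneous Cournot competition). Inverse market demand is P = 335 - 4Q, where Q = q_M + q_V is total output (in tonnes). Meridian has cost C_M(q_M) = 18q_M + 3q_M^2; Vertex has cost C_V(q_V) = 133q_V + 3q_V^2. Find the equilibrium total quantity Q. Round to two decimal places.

Meridian's profit: π_M = (335 - 4Q)q_M - (18q_M + 3q_M²). Setting ∂π_M/∂q_M = 0: 317 - 14q_M - 4(q_V) = 0.
Vertex's profit: π_V = (335 - 4Q)q_V - (133q_V + 3q_V²). Setting ∂π_V/∂q_V = 0: 202 - 14q_V - 4(q_M) = 0.
So q_M = (317 - 4q_V)/14 and q_V = (202 - 4q_M)/14.
Solving the pair: q_M = 121/6, q_V = 26/3.
Total output Q = 121/6 + 26/3 = 173/6.

28.83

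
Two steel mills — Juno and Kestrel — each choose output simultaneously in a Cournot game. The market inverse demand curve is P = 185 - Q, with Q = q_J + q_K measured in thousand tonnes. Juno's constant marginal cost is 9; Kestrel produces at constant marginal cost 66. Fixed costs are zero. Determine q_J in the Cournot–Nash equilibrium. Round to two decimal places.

Juno's profit: π_J = (185 - Q)q_J - (9q_J). Setting ∂π_J/∂q_J = 0: 176 - 2q_J - (q_K) = 0.
Kestrel's profit: π_K = (185 - Q)q_K - (66q_K). Setting ∂π_K/∂q_K = 0: 119 - 2q_K - (q_J) = 0.
So q_J = (176 - q_K)/2 and q_K = (119 - q_J)/2.
Solving the pair: q_J = 233/3, q_K = 62/3.

77.67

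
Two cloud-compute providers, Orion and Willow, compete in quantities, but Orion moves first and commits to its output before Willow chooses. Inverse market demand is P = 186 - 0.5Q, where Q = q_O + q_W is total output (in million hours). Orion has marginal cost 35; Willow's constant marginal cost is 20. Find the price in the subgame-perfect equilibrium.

69

The follower Willow best-responds to any q_O: π_W = (186 - 0.5Q)q_W - 20q_W.
∂π_W/∂q_W = 166 - (1/2)q_O - q_W = 0 gives the reaction function q_W = (166 - (1/2)q_O).
The leader anticipates this reaction. Substituting into P = 186 - 0.5Q gives P = 103 - (1/4)q_O, so π_O = (103 - (1/4)q_O)q_O - 35q_O.
Maximising: ∂π_O/∂q_O = 68 - (1/2)q_O = 0, giving q_O = 136.
Then q_W = (166 - (1/2)·136) = 98.
Total output Q = 234, so price P = 186 - (1/2)·234 = 69.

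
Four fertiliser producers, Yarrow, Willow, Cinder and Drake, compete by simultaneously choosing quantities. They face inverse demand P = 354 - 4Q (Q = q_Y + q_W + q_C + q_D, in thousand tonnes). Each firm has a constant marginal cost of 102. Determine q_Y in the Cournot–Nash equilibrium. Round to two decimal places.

Each firm earns π_i = (354 - 4Q)q_i - 102q_i.
Setting ∂π_i/∂q_i = 0 with rivals' quantities fixed: 252 - 8q_i - 4·Σ_{j≠i} q_j = 0.
By symmetry each firm produces the same amount; substituting Σ_{j≠i} q_j = 3q_i yields q_i = 252/20 = 63/5.

12.60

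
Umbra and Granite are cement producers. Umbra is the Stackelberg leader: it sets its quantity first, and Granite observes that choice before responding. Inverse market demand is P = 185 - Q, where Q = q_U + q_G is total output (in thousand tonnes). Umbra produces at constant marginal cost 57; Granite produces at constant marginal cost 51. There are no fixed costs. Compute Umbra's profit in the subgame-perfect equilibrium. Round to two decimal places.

The follower Granite best-responds to any q_U: π_G = (185 - Q)q_G - 51q_G.
∂π_G/∂q_G = 134 - q_U - 2q_G = 0 gives the reaction function q_G = (134 - q_U)/2.
Umbra substitutes q_G(q_U) into its own profit: π_U = q_U(185 - q_U - (134 - q_U)/2) - 57q_U = (118 - (1/2)q_U)q_U - 57q_U.
Leader FOC: 61 - q_U = 0, so q_U = 61.
Then q_G = (134 - 61)/2 = 73/2.
Price P = 185 - 195/2 = 175/2.
Umbra's profit: (175/2 - 57)·61 = 1860.5000.

1860.50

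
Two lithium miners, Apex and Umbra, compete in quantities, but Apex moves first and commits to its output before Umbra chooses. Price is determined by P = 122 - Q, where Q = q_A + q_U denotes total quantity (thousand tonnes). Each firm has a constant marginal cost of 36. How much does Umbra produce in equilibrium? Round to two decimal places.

The follower Umbra best-responds to any q_A: π_U = (122 - Q)q_U - 36q_U.
Setting the follower's marginal profit to zero, 86 - q_A - 2q_U = 0, i.e. q_U = (86 - q_A)/2.
The leader anticipates this reaction. Substituting into P = 122 - Q gives P = 79 - (1/2)q_A, so π_A = (79 - (1/2)q_A)q_A - 36q_A.
The leader's first-order condition 43 - q_A = 0 yields q_A = 43.
Then q_U = (86 - 43)/2 = 43/2.

21.50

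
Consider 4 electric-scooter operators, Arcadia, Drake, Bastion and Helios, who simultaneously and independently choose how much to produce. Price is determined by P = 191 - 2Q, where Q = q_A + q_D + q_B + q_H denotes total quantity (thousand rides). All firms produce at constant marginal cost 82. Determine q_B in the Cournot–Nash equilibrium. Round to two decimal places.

Each firm earns π_i = (191 - 2Q)q_i - 82q_i.
Setting ∂π_i/∂q_i = 0 with rivals' quantities fixed: 109 - 4q_i - 2·Σ_{j≠i} q_j = 0.
With identical firms every q_j equals q_i, so Σ_{j≠i} q_j = 3q_i and 109 = 10q_i, giving q_i = 109/10.

10.90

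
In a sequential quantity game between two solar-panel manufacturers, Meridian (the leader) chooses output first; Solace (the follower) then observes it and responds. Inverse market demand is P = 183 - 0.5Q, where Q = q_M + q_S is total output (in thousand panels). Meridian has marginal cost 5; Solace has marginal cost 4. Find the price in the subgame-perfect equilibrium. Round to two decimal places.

Solve by backward induction. Given q_M, the follower Solace maximises π_S = (183 - (1/2)q_M - (1/2)q_S)q_S - 4q_S.
Follower FOC: 179 - (1/2)q_M - q_S = 0, so q_S(q_M) = (179 - (1/2)q_M).
The leader anticipates this reaction. Substituting into P = 183 - 0.5Q gives P = 187/2 - (1/4)q_M, so π_M = (187/2 - (1/4)q_M)q_M - 5q_M.
Maximising: ∂π_M/∂q_M = 177/2 - (1/2)q_M = 0, giving q_M = 177.
Then q_S = (179 - (1/2)·177) = 181/2.
Total output Q = 535/2, so price P = 183 - (1/2)·(535/2) = 197/4.

49.25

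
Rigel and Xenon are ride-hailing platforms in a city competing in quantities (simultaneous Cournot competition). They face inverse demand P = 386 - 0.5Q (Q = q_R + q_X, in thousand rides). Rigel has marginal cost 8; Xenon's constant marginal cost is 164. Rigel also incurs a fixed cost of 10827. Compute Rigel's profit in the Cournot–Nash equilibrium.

Rigel's profit: π_R = (386 - 0.5Q)q_R - (8q_R). Setting ∂π_R/∂q_R = 0: 378 - q_R - (1/2)(q_X) = 0.
Xenon's first-order condition: 222 - q_X - (1/2)(q_R) = 0.
So q_R = (378 - (1/2)q_X) and q_X = (222 - (1/2)q_R).
Solving the pair: q_R = 356, q_X = 44.
Price P = 386 - (1/2)·400 = 186.
Rigel's profit: (186 - 8)·356 - 10827 = 52541.

52541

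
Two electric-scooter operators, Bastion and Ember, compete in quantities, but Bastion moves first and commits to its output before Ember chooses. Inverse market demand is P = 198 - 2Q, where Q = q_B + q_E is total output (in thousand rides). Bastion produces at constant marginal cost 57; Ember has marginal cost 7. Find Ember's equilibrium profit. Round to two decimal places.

2646.28

The follower Ember best-responds to any q_B: π_E = (198 - 2Q)q_E - 7q_E.
∂π_E/∂q_E = 191 - 2q_B - 4q_E = 0 gives the reaction function q_E = (191 - 2q_B)/4.
The leader anticipates this reaction. Substituting into P = 198 - 2Q gives P = 205/2 - q_B, so π_B = (205/2 - q_B)q_B - 57q_B.
Leader FOC: 91/2 - 2q_B = 0, so q_B = 91/4.
Then q_E = (191 - 2·(91/4))/4 = 291/8.
Price P = 198 - 2·(473/8) = 319/4.
Ember's profit: (319/4 - 7)·(291/8) = 2646.2813.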